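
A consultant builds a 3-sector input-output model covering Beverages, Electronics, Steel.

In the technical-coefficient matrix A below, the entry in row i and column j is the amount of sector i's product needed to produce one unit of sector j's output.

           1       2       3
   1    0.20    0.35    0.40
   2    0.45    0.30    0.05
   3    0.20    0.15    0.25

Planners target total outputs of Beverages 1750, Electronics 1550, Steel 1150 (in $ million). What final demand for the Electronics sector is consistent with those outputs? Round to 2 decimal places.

d_2 = 240.00

I − A =
  [   0.80    -0.35    -0.40]
  [  -0.45     0.70    -0.05]
  [  -0.20    -0.15     0.75]
d = (I − A) x:
  d_1 = (+0.80)·1750 + (-0.35)·1550 + (-0.40)·1150 = 397.50
  d_2 = (-0.45)·1750 + (+0.70)·1550 + (-0.05)·1150 = 240.00
  d_3 = (-0.20)·1750 + (-0.15)·1550 + (+0.75)·1150 = 280.00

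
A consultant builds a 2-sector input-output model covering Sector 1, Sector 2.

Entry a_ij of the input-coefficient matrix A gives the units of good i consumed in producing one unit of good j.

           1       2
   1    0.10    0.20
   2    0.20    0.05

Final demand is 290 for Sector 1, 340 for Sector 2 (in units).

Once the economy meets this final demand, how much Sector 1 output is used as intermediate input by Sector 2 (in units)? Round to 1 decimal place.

z_12 = 89.3

I − A =
  [   0.90    -0.20]
  [  -0.20     0.95]
det(I−A) = (0.90)(0.95) − (-0.20)(-0.20) = 0.8150
adj(I−A) = [[0.95, 0.20], [0.20, 0.90]]
(I − A)⁻¹ = adj(I−A) / det(I−A) ≈
  [   1.1656     0.2454]
  [   0.2454     1.1043]
First solve x = (I − A)⁻¹ d = adj(I−A)·d / det(I−A); in particular x_2 = (0.20·290 + 0.90·340) / 0.8150 = 364.00 / 0.8150 ≈ 446.626.
Intermediate flow from 1 to 2: z_12 = a_12 · x_2 = 0.20 × 364.00 / 0.8150 = 72.80 / 0.8150 ≈ 89.3.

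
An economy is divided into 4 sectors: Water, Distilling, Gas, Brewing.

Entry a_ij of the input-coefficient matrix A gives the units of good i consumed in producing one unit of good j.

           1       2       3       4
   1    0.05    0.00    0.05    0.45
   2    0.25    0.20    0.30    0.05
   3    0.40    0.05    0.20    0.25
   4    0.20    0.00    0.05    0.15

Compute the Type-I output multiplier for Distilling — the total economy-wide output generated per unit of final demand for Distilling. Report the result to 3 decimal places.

m_2 = 1.386

I − A =
  [   0.95     0.00    -0.05    -0.45]
  [  -0.25     0.80    -0.30    -0.05]
  [  -0.40    -0.05     0.80    -0.25]
  [  -0.20     0.00    -0.05     0.85]
Compute the cofactors C_ij = (−1)^(i+j)·(3×3 minor ij) of I−A; the adjugate is their transpose:
adj(I−A) = Cᵀ =
  [ 0.521125   0.003250   0.052000   0.291375]
  [ 0.292875   0.533625   0.234375   0.255375]
  [ 0.323125   0.035875   0.574000   0.342000]
  [ 0.141625   0.002875   0.046000   0.577125]
det(I−A) = Σ_j (I−A)_1j·C_1j = (0.95)(0.521125) + (0.00)(0.292875) + (-0.05)(0.323125) + (-0.45)(0.141625) = 0.41518125
(I − A)⁻¹ = adj(I−A) / det(I−A) ≈
  [   1.2552     0.0078     0.1252     0.7018]
  [   0.7054     1.2853     0.5645     0.6151]
  [   0.7783     0.0864     1.3825     0.8237]
  [   0.3411     0.0069     0.1108     1.3901]
The output multiplier for sector j is the column-j sum of the Leontief inverse (I − A)⁻¹ = adj(I−A) / det(I−A).
Column 2 of adj(I−A): (0.003250, 0.533625, 0.035875, 0.002875); det(I−A) = 0.41518125.
m_2 = (0.003250 + 0.533625 + 0.035875 + 0.002875) / 0.41518125 = 0.575625 / 0.41518125 ≈ 1.386.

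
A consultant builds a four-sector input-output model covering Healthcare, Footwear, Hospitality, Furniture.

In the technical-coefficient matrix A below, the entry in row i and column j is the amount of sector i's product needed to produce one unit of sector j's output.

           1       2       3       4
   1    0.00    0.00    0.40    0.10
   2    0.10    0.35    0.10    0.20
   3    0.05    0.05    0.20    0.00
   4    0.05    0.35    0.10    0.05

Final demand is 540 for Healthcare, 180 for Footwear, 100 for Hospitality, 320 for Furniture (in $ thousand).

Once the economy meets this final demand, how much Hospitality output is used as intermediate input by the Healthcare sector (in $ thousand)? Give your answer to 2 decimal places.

I − A =
  [   1.00     0.00    -0.40    -0.10]
  [  -0.10     0.65    -0.10    -0.20]
  [  -0.05    -0.05     0.80     0.00]
  [  -0.05    -0.35    -0.10     0.95]
Compute the cofactors C_ij = (−1)^(i+j)·(3×3 minor ij) of I−A; the adjugate is their transpose:
adj(I−A) = Cᵀ =
  [ 0.432250   0.047500   0.229000   0.055500]
  [ 0.089750   0.736500   0.157500   0.164500]
  [ 0.032625   0.049000   0.540750   0.013750]
  [ 0.059250   0.279000   0.127000   0.500000]
det(I−A) = Σ_j (I−A)_1j·C_1j = (1.00)(0.432250) + (0.00)(0.089750) + (-0.40)(0.032625) + (-0.10)(0.059250) = 0.413275
(I − A)⁻¹ = adj(I−A) / det(I−A) ≈
  [   1.0459     0.1149     0.5541     0.1343]
  [   0.2172     1.7821     0.3811     0.3980]
  [   0.0789     0.1186     1.3085     0.0333]
  [   0.1434     0.6751     0.3073     1.2098]
First solve x = (I − A)⁻¹ d = adj(I−A)·d / det(I−A); in particular x_1 = (0.432250·540 + 0.047500·180 + 0.229000·100 + 0.055500·320) / 0.413275 = 282.625 / 0.413275 ≈ 683.8667.
Intermediate flow from 3 to 1: z_31 = a_31 · x_1 = 0.05 × 282.625 / 0.413275 = 14.13125 / 0.413275 ≈ 34.19.

z_31 = 34.19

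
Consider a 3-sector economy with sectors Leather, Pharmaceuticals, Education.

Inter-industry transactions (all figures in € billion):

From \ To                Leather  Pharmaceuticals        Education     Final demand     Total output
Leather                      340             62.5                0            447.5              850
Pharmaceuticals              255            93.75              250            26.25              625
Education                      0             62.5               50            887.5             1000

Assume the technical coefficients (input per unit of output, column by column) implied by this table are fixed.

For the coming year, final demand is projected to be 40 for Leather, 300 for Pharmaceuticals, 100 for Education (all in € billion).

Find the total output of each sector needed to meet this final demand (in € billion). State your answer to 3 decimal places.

Technical coefficients a_ij = z_ij / X_j:
  a_LL = 340/850 = 0.40, a_PL = 255/850 = 0.30, a_EL = 0/850 = 0.00
  a_LP = 62.5/625 = 0.10, a_PP = 93.75/625 = 0.15, a_EP = 62.5/625 = 0.10
  a_LE = 0/1000 = 0.00, a_PE = 250/1000 = 0.25, a_EE = 50/1000 = 0.05
I − A =
  [   0.60    -0.10     0.00]
  [  -0.30     0.85    -0.25]
  [   0.00    -0.10     0.95]
Cofactors of I−A, C_ij = (−1)^(i+j)·(minor ij) (rows/columns in the sector order above):
  C_11 = (0.85)(0.95) − (-0.25)(-0.10) = 0.7825
  C_12 = −[(-0.30)(0.95) − (-0.25)(0.00)] = 0.2850
  C_13 = (-0.30)(-0.10) − (0.85)(0.00) = 0.0300
  C_21 = −[(-0.10)(0.95) − (0.00)(-0.10)] = 0.0950
  C_22 = (0.60)(0.95) − (0.00)(0.00) = 0.5700
  C_23 = −[(0.60)(-0.10) − (-0.10)(0.00)] = 0.0600
  C_31 = (-0.10)(-0.25) − (0.00)(0.85) = 0.0250
  C_32 = −[(0.60)(-0.25) − (0.00)(-0.30)] = 0.1500
  C_33 = (0.60)(0.85) − (-0.10)(-0.30) = 0.4800
det(I−A) = Σ_j (I−A)_1j·C_1j = (0.60)(0.7825) + (-0.10)(0.2850) + (0.00)(0.0300) = 0.4410
adj(I−A) = Cᵀ =
  [ 0.7825   0.0950   0.0250]
  [ 0.2850   0.5700   0.1500]
  [ 0.0300   0.0600   0.4800]
(I − A)⁻¹ = adj(I−A) / det(I−A) ≈
  [   1.7744     0.2154     0.0567]
  [   0.6463     1.2925     0.3401]
  [   0.0680     0.1361     1.0884]
x = (I − A)⁻¹ d = adj(I−A)·d / det(I−A), with det(I−A) = 0.4410:
  x_L = (0.7825·40 + 0.0950·300 + 0.0250·100) / 0.4410 = 62.30 / 0.4410 ≈ 141.270
  x_P = (0.2850·40 + 0.5700·300 + 0.1500·100) / 0.4410 = 197.40 / 0.4410 ≈ 447.619
  x_E = (0.0300·40 + 0.0600·300 + 0.4800·100) / 0.4410 = 67.20 / 0.4410 ≈ 152.381

x_L = 141.270, x_P = 447.619, x_E = 152.381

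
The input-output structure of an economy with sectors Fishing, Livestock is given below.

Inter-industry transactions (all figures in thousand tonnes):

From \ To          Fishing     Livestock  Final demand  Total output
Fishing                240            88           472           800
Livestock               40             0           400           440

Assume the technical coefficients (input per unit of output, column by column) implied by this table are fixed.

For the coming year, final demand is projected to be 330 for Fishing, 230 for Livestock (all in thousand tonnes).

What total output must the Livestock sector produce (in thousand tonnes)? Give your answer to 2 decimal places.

Technical coefficients a_ij = z_ij / X_j:
  a_FF = 240/800 = 0.30, a_LF = 40/800 = 0.05
  a_FL = 88/440 = 0.20, a_LL = 0/440 = 0.00
I − A =
  [   0.70    -0.20]
  [  -0.05     1.00]
det(I−A) = (0.70)(1.00) − (-0.20)(-0.05) = 0.6900
adj(I−A) = [[1.00, 0.20], [0.05, 0.70]]
(I − A)⁻¹ = adj(I−A) / det(I−A) ≈
  [   1.4493     0.2899]
  [   0.0725     1.0145]
x = (I − A)⁻¹ d = adj(I−A)·d / det(I−A), with det(I−A) = 0.6900:
  x_F = (1.00·330 + 0.20·230) / 0.6900 = 376.00 / 0.6900 ≈ 544.93
  x_L = (0.05·330 + 0.70·230) / 0.6900 = 177.50 / 0.6900 ≈ 257.25

x_L = 257.25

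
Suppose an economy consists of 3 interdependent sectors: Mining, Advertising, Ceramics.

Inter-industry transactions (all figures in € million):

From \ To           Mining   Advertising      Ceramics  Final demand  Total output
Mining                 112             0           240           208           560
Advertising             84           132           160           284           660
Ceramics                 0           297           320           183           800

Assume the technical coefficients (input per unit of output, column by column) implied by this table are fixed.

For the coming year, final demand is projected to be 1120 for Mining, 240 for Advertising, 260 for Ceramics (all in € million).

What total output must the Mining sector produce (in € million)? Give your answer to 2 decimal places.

Technical coefficients a_ij = z_ij / X_j:
  a_11 = 112/560 = 0.20, a_21 = 84/560 = 0.15, a_31 = 0/560 = 0.00
  a_12 = 0/660 = 0.00, a_22 = 132/660 = 0.20, a_32 = 297/660 = 0.45
  a_13 = 240/800 = 0.30, a_23 = 160/800 = 0.20, a_33 = 320/800 = 0.40
I − A =
  [   0.80     0.00    -0.30]
  [  -0.15     0.80    -0.20]
  [   0.00    -0.45     0.60]
Cofactors of I−A, C_ij = (−1)^(i+j)·(minor ij) (rows/columns in the sector order above):
  C_11 = (0.80)(0.60) − (-0.20)(-0.45) = 0.3900
  C_12 = −[(-0.15)(0.60) − (-0.20)(0.00)] = 0.0900
  C_13 = (-0.15)(-0.45) − (0.80)(0.00) = 0.0675
  C_21 = −[(0.00)(0.60) − (-0.30)(-0.45)] = 0.1350
  C_22 = (0.80)(0.60) − (-0.30)(0.00) = 0.4800
  C_23 = −[(0.80)(-0.45) − (0.00)(0.00)] = 0.3600
  C_31 = (0.00)(-0.20) − (-0.30)(0.80) = 0.2400
  C_32 = −[(0.80)(-0.20) − (-0.30)(-0.15)] = 0.2050
  C_33 = (0.80)(0.80) − (0.00)(-0.15) = 0.6400
det(I−A) = Σ_j (I−A)_1j·C_1j = (0.80)(0.3900) + (0.00)(0.0900) + (-0.30)(0.0675) = 0.29175
adj(I−A) = Cᵀ =
  [ 0.3900   0.1350   0.2400]
  [ 0.0900   0.4800   0.2050]
  [ 0.0675   0.3600   0.6400]
(I − A)⁻¹ = adj(I−A) / det(I−A) ≈
  [   1.3368     0.4627     0.8226]
  [   0.3085     1.6452     0.7027]
  [   0.2314     1.2339     2.1937]
x = (I − A)⁻¹ d = adj(I−A)·d / det(I−A), with det(I−A) = 0.29175:
  x_1 = (0.3900·1120 + 0.1350·240 + 0.2400·260) / 0.29175 = 531.60 / 0.29175 ≈ 1822.11
  x_2 = (0.0900·1120 + 0.4800·240 + 0.2050·260) / 0.29175 = 269.30 / 0.29175 ≈ 923.05
  x_3 = (0.0675·1120 + 0.3600·240 + 0.6400·260) / 0.29175 = 328.40 / 0.29175 ≈ 1125.62

x_1 = 1822.11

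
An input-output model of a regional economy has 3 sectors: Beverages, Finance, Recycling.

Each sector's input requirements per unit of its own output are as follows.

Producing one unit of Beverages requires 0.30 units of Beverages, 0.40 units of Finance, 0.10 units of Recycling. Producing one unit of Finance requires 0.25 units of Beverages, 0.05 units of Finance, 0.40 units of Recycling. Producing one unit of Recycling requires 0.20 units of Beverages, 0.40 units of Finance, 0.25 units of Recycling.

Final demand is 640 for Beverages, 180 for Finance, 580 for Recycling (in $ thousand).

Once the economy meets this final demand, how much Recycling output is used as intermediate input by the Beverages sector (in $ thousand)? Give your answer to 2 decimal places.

I − A =
  [   0.70    -0.25    -0.20]
  [  -0.40     0.95    -0.40]
  [  -0.10    -0.40     0.75]
Cofactors of I−A, C_ij = (−1)^(i+j)·(minor ij) (rows/columns in the sector order above):
  C_11 = (0.95)(0.75) − (-0.40)(-0.40) = 0.5525
  C_12 = −[(-0.40)(0.75) − (-0.40)(-0.10)] = 0.3400
  C_13 = (-0.40)(-0.40) − (0.95)(-0.10) = 0.2550
  C_21 = −[(-0.25)(0.75) − (-0.20)(-0.40)] = 0.2675
  C_22 = (0.70)(0.75) − (-0.20)(-0.10) = 0.5050
  C_23 = −[(0.70)(-0.40) − (-0.25)(-0.10)] = 0.3050
  C_31 = (-0.25)(-0.40) − (-0.20)(0.95) = 0.2900
  C_32 = −[(0.70)(-0.40) − (-0.20)(-0.40)] = 0.3600
  C_33 = (0.70)(0.95) − (-0.25)(-0.40) = 0.5650
det(I−A) = Σ_j (I−A)_1j·C_1j = (0.70)(0.5525) + (-0.25)(0.3400) + (-0.20)(0.2550) = 0.25075
adj(I−A) = Cᵀ =
  [ 0.5525   0.2675   0.2900]
  [ 0.3400   0.5050   0.3600]
  [ 0.2550   0.3050   0.5650]
(I − A)⁻¹ = adj(I−A) / det(I−A) ≈
  [   2.2034     1.0668     1.1565]
  [   1.3559     2.0140     1.4357]
  [   1.0169     1.2164     2.2532]
First solve x = (I − A)⁻¹ d = adj(I−A)·d / det(I−A); in particular x_B = (0.5525·640 + 0.2675·180 + 0.2900·580) / 0.25075 = 569.95 / 0.25075 ≈ 2272.9811.
Intermediate flow from R to B: z_RB = a_RB · x_B = 0.10 × 569.95 / 0.25075 = 56.995 / 0.25075 ≈ 227.30.

z_RB = 227.30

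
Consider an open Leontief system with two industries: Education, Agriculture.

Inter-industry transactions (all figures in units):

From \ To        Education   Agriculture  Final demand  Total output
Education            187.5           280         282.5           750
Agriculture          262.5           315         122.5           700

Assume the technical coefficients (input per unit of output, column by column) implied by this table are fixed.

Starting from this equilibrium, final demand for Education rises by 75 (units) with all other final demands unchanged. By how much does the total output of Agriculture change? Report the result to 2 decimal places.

Technical coefficients a_ij = z_ij / X_j:
  a_EE = 187.5/750 = 0.25, a_AE = 262.5/750 = 0.35
  a_EA = 280/700 = 0.40, a_AA = 315/700 = 0.45
I − A =
  [   0.75    -0.40]
  [  -0.35     0.55]
det(I−A) = (0.75)(0.55) − (-0.40)(-0.35) = 0.2725
adj(I−A) = [[0.55, 0.40], [0.35, 0.75]]
(I − A)⁻¹ = adj(I−A) / det(I−A) ≈
  [   2.0183     1.4679]
  [   1.2844     2.7523]
Δx = (I − A)⁻¹ Δd with Δd having +75 in the Education component and 0 elsewhere.
So Δx_A = L_AE · (+75), where L_AE = adj(I−A)_AE / det(I−A) = 0.35 / 0.2725.
Δx_A = 0.35 × (+75) / 0.2725 = 26.25 / 0.2725 ≈ 96.33.

Δx_A = 96.33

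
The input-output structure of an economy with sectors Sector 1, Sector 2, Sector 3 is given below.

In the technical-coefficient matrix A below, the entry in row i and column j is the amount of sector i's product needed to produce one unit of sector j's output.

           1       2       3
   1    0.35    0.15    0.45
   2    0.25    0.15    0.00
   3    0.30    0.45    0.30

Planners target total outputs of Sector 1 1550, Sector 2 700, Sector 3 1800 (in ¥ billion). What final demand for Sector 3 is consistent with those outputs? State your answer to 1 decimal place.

I − A =
  [   0.65    -0.15    -0.45]
  [  -0.25     0.85     0.00]
  [  -0.30    -0.45     0.70]
d = (I − A) x:
  d_1 = (+0.65)·1550 + (-0.15)·700 + (-0.45)·1800 = 92.5
  d_2 = (-0.25)·1550 + (+0.85)·700 + (+0.00)·1800 = 207.5
  d_3 = (-0.30)·1550 + (-0.45)·700 + (+0.70)·1800 = 480.0

d_3 = 480.0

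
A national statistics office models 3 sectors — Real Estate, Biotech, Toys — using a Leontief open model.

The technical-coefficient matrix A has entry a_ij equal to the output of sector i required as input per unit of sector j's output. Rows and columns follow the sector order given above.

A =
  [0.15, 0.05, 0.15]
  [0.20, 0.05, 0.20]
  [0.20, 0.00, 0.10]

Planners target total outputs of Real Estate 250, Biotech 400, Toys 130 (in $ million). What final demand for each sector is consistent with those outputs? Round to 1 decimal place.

d_R = 173.0, d_B = 304.0, d_T = 67.0

I − A =
  [   0.85    -0.05    -0.15]
  [  -0.20     0.95    -0.20]
  [  -0.20     0.00     0.90]
d = (I − A) x:
  d_R = (+0.85)·250 + (-0.05)·400 + (-0.15)·130 = 173.0
  d_B = (-0.20)·250 + (+0.95)·400 + (-0.20)·130 = 304.0
  d_T = (-0.20)·250 + (+0.00)·400 + (+0.90)·130 = 67.0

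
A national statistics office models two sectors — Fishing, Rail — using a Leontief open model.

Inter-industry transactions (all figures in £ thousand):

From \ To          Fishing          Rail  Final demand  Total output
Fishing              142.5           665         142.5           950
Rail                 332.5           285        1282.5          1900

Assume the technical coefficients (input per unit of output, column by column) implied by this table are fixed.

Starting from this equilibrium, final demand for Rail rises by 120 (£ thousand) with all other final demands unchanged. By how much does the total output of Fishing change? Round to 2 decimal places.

Technical coefficients a_ij = z_ij / X_j:
  a_FF = 142.5/950 = 0.15, a_RF = 332.5/950 = 0.35
  a_FR = 665/1900 = 0.35, a_RR = 285/1900 = 0.15
I − A =
  [   0.85    -0.35]
  [  -0.35     0.85]
det(I−A) = (0.85)(0.85) − (-0.35)(-0.35) = 0.6000
adj(I−A) = [[0.85, 0.35], [0.35, 0.85]]
(I − A)⁻¹ = adj(I−A) / det(I−A) ≈
  [   1.4167     0.5833]
  [   0.5833     1.4167]
Δx = (I − A)⁻¹ Δd with Δd having +120 in the Rail component and 0 elsewhere.
So Δx_F = L_FR · (+120), where L_FR = adj(I−A)_FR / det(I−A) = 0.35 / 0.6000.
Δx_F = 0.35 × (+120) / 0.6000 = 42.00 / 0.6000 = 70.00.

Δx_F = 70.00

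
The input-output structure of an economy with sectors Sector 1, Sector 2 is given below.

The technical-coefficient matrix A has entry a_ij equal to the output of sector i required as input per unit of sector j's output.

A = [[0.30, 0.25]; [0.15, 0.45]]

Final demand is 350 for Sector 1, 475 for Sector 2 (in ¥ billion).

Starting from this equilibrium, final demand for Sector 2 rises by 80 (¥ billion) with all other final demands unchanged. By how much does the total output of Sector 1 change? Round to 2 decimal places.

Δx_1 = 57.55

I − A =
  [   0.70    -0.25]
  [  -0.15     0.55]
det(I−A) = (0.70)(0.55) − (-0.25)(-0.15) = 0.3475
adj(I−A) = [[0.55, 0.25], [0.15, 0.70]]
(I − A)⁻¹ = adj(I−A) / det(I−A) ≈
  [   1.5827     0.7194]
  [   0.4317     2.0144]
Δx = (I − A)⁻¹ Δd with Δd having +80 in the Sector 2 component and 0 elsewhere.
So Δx_1 = L_12 · (+80), where L_12 = adj(I−A)_12 / det(I−A) = 0.25 / 0.3475.
Δx_1 = 0.25 × (+80) / 0.3475 = 20.00 / 0.3475 ≈ 57.55.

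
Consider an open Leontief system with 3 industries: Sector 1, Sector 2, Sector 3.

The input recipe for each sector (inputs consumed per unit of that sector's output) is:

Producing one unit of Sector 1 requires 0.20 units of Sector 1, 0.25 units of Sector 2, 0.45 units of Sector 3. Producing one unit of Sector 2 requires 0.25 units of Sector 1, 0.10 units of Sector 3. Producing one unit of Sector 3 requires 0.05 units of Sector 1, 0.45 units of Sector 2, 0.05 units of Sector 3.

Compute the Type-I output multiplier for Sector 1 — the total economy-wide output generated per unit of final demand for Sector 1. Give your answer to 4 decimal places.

m_1 = 3.0834

I − A =
  [   0.80    -0.25    -0.05]
  [  -0.25     1.00    -0.45]
  [  -0.45    -0.10     0.95]
Cofactors of I−A, C_ij = (−1)^(i+j)·(minor ij) (rows/columns in the sector order above):
  C_11 = (1.00)(0.95) − (-0.45)(-0.10) = 0.9050
  C_12 = −[(-0.25)(0.95) − (-0.45)(-0.45)] = 0.4400
  C_13 = (-0.25)(-0.10) − (1.00)(-0.45) = 0.4750
  C_21 = −[(-0.25)(0.95) − (-0.05)(-0.10)] = 0.2425
  C_22 = (0.80)(0.95) − (-0.05)(-0.45) = 0.7375
  C_23 = −[(0.80)(-0.10) − (-0.25)(-0.45)] = 0.1925
  C_31 = (-0.25)(-0.45) − (-0.05)(1.00) = 0.1625
  C_32 = −[(0.80)(-0.45) − (-0.05)(-0.25)] = 0.3725
  C_33 = (0.80)(1.00) − (-0.25)(-0.25) = 0.7375
det(I−A) = Σ_j (I−A)_1j·C_1j = (0.80)(0.9050) + (-0.25)(0.4400) + (-0.05)(0.4750) = 0.59025
adj(I−A) = Cᵀ =
  [ 0.9050   0.2425   0.1625]
  [ 0.4400   0.7375   0.3725]
  [ 0.4750   0.1925   0.7375]
(I − A)⁻¹ = adj(I−A) / det(I−A) ≈
  [   1.53325     0.41084     0.27531]
  [   0.74545     1.24947     0.63109]
  [   0.80474     0.32613     1.24947]
The output multiplier for sector j is the column-j sum of the Leontief inverse (I − A)⁻¹ = adj(I−A) / det(I−A).
Column 1 of adj(I−A): (0.9050, 0.4400, 0.4750); det(I−A) = 0.59025.
m_1 = (0.9050 + 0.4400 + 0.4750) / 0.59025 = 1.82 / 0.59025 ≈ 3.0834.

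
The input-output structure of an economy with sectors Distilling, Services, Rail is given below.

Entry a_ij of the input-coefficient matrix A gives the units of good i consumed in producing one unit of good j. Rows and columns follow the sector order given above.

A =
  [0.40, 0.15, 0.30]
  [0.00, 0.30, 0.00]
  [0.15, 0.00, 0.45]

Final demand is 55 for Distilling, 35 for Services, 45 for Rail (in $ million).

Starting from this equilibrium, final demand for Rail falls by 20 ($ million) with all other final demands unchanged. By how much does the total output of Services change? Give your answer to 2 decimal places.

Δx_S = 0.00

I − A =
  [   0.60    -0.15    -0.30]
  [   0.00     0.70     0.00]
  [  -0.15     0.00     0.55]
Cofactors of I−A, C_ij = (−1)^(i+j)·(minor ij) (rows/columns in the sector order above):
  C_11 = (0.70)(0.55) − (0.00)(0.00) = 0.3850
  C_12 = −[(0.00)(0.55) − (0.00)(-0.15)] = 0.0000
  C_13 = (0.00)(0.00) − (0.70)(-0.15) = 0.1050
  C_21 = −[(-0.15)(0.55) − (-0.30)(0.00)] = 0.0825
  C_22 = (0.60)(0.55) − (-0.30)(-0.15) = 0.2850
  C_23 = −[(0.60)(0.00) − (-0.15)(-0.15)] = 0.0225
  C_31 = (-0.15)(0.00) − (-0.30)(0.70) = 0.2100
  C_32 = −[(0.60)(0.00) − (-0.30)(0.00)] = 0.0000
  C_33 = (0.60)(0.70) − (-0.15)(0.00) = 0.4200
det(I−A) = Σ_j (I−A)_1j·C_1j = (0.60)(0.3850) + (-0.15)(0.0000) + (-0.30)(0.1050) = 0.1995
adj(I−A) = Cᵀ =
  [ 0.3850   0.0825   0.2100]
  [ 0.0000   0.2850   0.0000]
  [ 0.1050   0.0225   0.4200]
(I − A)⁻¹ = adj(I−A) / det(I−A) ≈
  [   1.9298     0.4135     1.0526]
  [   0.0000     1.4286     0.0000]
  [   0.5263     0.1128     2.1053]
Δx = (I − A)⁻¹ Δd with Δd having -20 in the Rail component and 0 elsewhere.
So Δx_S = L_SR · (-20), where L_SR = adj(I−A)_SR / det(I−A) = 0.0000 / 0.1995.
Δx_S = 0.0000 × (-20) / 0.1995 = 0.00 / 0.1995 = 0.00.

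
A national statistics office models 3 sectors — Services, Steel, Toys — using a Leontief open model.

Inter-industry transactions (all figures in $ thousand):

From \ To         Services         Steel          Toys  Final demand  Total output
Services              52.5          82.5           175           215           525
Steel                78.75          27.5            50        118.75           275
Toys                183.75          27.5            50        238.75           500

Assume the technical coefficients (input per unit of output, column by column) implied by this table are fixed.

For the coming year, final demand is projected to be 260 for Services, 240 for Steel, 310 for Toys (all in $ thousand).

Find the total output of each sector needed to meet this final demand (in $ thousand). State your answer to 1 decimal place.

Technical coefficients a_ij = z_ij / X_j:
  a_11 = 52.5/525 = 0.10, a_21 = 78.75/525 = 0.15, a_31 = 183.75/525 = 0.35
  a_12 = 82.5/275 = 0.30, a_22 = 27.5/275 = 0.10, a_32 = 27.5/275 = 0.10
  a_13 = 175/500 = 0.35, a_23 = 50/500 = 0.10, a_33 = 50/500 = 0.10
I − A =
  [   0.90    -0.30    -0.35]
  [  -0.15     0.90    -0.10]
  [  -0.35    -0.10     0.90]
Cofactors of I−A, C_ij = (−1)^(i+j)·(minor ij) (rows/columns in the sector order above):
  C_11 = (0.90)(0.90) − (-0.10)(-0.10) = 0.8000
  C_12 = −[(-0.15)(0.90) − (-0.10)(-0.35)] = 0.1700
  C_13 = (-0.15)(-0.10) − (0.90)(-0.35) = 0.3300
  C_21 = −[(-0.30)(0.90) − (-0.35)(-0.10)] = 0.3050
  C_22 = (0.90)(0.90) − (-0.35)(-0.35) = 0.6875
  C_23 = −[(0.90)(-0.10) − (-0.30)(-0.35)] = 0.1950
  C_31 = (-0.30)(-0.10) − (-0.35)(0.90) = 0.3450
  C_32 = −[(0.90)(-0.10) − (-0.35)(-0.15)] = 0.1425
  C_33 = (0.90)(0.90) − (-0.30)(-0.15) = 0.7650
det(I−A) = Σ_j (I−A)_1j·C_1j = (0.90)(0.8000) + (-0.30)(0.1700) + (-0.35)(0.3300) = 0.5535
adj(I−A) = Cᵀ =
  [ 0.8000   0.3050   0.3450]
  [ 0.1700   0.6875   0.1425]
  [ 0.3300   0.1950   0.7650]
(I − A)⁻¹ = adj(I−A) / det(I−A) ≈
  [   1.4453     0.5510     0.6233]
  [   0.3071     1.2421     0.2575]
  [   0.5962     0.3523     1.3821]
x = (I − A)⁻¹ d = adj(I−A)·d / det(I−A), with det(I−A) = 0.5535:
  x_1 = (0.8000·260 + 0.3050·240 + 0.3450·310) / 0.5535 = 388.15 / 0.5535 ≈ 701.3
  x_2 = (0.1700·260 + 0.6875·240 + 0.1425·310) / 0.5535 = 253.375 / 0.5535 ≈ 457.8
  x_3 = (0.3300·260 + 0.1950·240 + 0.7650·310) / 0.5535 = 369.75 / 0.5535 ≈ 668.0

x_1 = 701.3, x_2 = 457.8, x_3 = 668.0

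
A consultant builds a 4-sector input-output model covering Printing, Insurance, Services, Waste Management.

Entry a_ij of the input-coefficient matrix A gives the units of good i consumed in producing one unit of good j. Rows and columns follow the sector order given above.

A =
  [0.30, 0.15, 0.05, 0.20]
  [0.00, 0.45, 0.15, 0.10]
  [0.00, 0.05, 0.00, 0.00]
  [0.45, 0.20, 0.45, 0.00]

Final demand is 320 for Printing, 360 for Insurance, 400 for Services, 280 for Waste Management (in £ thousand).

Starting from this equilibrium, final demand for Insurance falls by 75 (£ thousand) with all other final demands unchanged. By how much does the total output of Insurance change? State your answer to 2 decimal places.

Δx_I = -148.30

I − A =
  [   0.70    -0.15    -0.05    -0.20]
  [   0.00     0.55    -0.15    -0.10]
  [   0.00    -0.05     1.00     0.00]
  [  -0.45    -0.20    -0.45     1.00]
Compute the cofactors C_ij = (−1)^(i+j)·(3×3 minor ij) of I−A; the adjugate is their transpose:
adj(I−A) = Cᵀ =
  [ 0.520250   0.197000   0.111250   0.123750]
  [ 0.045000   0.610000   0.125250   0.070000]
  [ 0.002250   0.030500   0.314750   0.003500]
  [ 0.244125   0.224375   0.216750   0.379750]
det(I−A) = Σ_j (I−A)_1j·C_1j = (0.70)(0.520250) + (-0.15)(0.045000) + (-0.05)(0.002250) + (-0.20)(0.244125) = 0.3084875
(I − A)⁻¹ = adj(I−A) / det(I−A) ≈
  [   1.6865     0.6386     0.3606     0.4012]
  [   0.1459     1.9774     0.4060     0.2269]
  [   0.0073     0.0989     1.0203     0.0113]
  [   0.7914     0.7273     0.7026     1.2310]
Δx = (I − A)⁻¹ Δd with Δd having -75 in the Insurance component and 0 elsewhere.
So Δx_I = L_II · (-75), where L_II = adj(I−A)_II / det(I−A) = 0.610000 / 0.3084875.
Δx_I = 0.610000 × (-75) / 0.3084875 = -45.75 / 0.3084875 ≈ -148.30.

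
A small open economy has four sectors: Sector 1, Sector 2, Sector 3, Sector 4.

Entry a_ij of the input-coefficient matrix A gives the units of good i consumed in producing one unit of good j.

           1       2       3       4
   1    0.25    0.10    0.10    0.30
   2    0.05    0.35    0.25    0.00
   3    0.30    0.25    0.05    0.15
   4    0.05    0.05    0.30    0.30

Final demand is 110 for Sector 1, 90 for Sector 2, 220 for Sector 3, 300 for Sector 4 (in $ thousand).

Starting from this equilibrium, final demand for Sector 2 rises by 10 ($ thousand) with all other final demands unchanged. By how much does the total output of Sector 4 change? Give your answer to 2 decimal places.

I − A =
  [   0.75    -0.10    -0.10    -0.30]
  [  -0.05     0.65    -0.25     0.00]
  [  -0.30    -0.25     0.95    -0.15]
  [  -0.05    -0.05    -0.30     0.70]
Compute the cofactors C_ij = (−1)^(i+j)·(3×3 minor ij) of I−A; the adjugate is their transpose:
adj(I−A) = Cᵀ =
  [ 0.357375   0.117000   0.125250   0.180000]
  [ 0.085375   0.402000   0.135500   0.065625]
  [ 0.150500   0.159375   0.327250   0.134625]
  [ 0.096125   0.105375   0.158875   0.383250]
det(I−A) = Σ_j (I−A)_1j·C_1j = (0.75)(0.357375) + (-0.10)(0.085375) + (-0.10)(0.150500) + (-0.30)(0.096125) = 0.21560625
(I − A)⁻¹ = adj(I−A) / det(I−A) ≈
  [   1.6575     0.5427     0.5809     0.8349]
  [   0.3960     1.8645     0.6285     0.3044]
  [   0.6980     0.7392     1.5178     0.6244]
  [   0.4458     0.4887     0.7369     1.7775]
Δx = (I − A)⁻¹ Δd with Δd having +10 in the Sector 2 component and 0 elsewhere.
So Δx_4 = L_42 · (+10), where L_42 = adj(I−A)_42 / det(I−A) = 0.105375 / 0.21560625.
Δx_4 = 0.105375 × (+10) / 0.21560625 = 1.05375 / 0.21560625 ≈ 4.89.

Δx_4 = 4.89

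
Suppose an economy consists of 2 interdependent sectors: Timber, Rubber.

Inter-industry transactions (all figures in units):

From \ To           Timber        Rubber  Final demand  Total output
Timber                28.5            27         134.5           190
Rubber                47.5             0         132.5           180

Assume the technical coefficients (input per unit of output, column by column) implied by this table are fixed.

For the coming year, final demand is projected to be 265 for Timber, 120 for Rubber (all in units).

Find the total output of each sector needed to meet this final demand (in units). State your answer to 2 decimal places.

x_1 = 348.31, x_2 = 207.08

Technical coefficients a_ij = z_ij / X_j:
  a_11 = 28.5/190 = 0.15, a_21 = 47.5/190 = 0.25
  a_12 = 27/180 = 0.15, a_22 = 0/180 = 0.00
I − A =
  [   0.85    -0.15]
  [  -0.25     1.00]
det(I−A) = (0.85)(1.00) − (-0.15)(-0.25) = 0.8125
adj(I−A) = [[1.00, 0.15], [0.25, 0.85]]
(I − A)⁻¹ = adj(I−A) / det(I−A) ≈
  [   1.2308     0.1846]
  [   0.3077     1.0462]
x = (I − A)⁻¹ d = adj(I−A)·d / det(I−A), with det(I−A) = 0.8125:
  x_1 = (1.00·265 + 0.15·120) / 0.8125 = 283.00 / 0.8125 ≈ 348.31
  x_2 = (0.25·265 + 0.85·120) / 0.8125 = 168.25 / 0.8125 ≈ 207.08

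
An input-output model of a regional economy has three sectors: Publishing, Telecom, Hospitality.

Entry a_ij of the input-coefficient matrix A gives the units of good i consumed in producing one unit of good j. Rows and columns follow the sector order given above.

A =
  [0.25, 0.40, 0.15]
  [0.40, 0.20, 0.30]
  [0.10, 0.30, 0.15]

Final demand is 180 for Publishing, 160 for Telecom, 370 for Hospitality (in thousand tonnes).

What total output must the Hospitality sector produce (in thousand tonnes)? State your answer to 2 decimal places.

I − A =
  [   0.75    -0.40    -0.15]
  [  -0.40     0.80    -0.30]
  [  -0.10    -0.30     0.85]
Cofactors of I−A, C_ij = (−1)^(i+j)·(minor ij) (rows/columns in the sector order above):
  C_11 = (0.80)(0.85) − (-0.30)(-0.30) = 0.5900
  C_12 = −[(-0.40)(0.85) − (-0.30)(-0.10)] = 0.3700
  C_13 = (-0.40)(-0.30) − (0.80)(-0.10) = 0.2000
  C_21 = −[(-0.40)(0.85) − (-0.15)(-0.30)] = 0.3850
  C_22 = (0.75)(0.85) − (-0.15)(-0.10) = 0.6225
  C_23 = −[(0.75)(-0.30) − (-0.40)(-0.10)] = 0.2650
  C_31 = (-0.40)(-0.30) − (-0.15)(0.80) = 0.2400
  C_32 = −[(0.75)(-0.30) − (-0.15)(-0.40)] = 0.2850
  C_33 = (0.75)(0.80) − (-0.40)(-0.40) = 0.4400
det(I−A) = Σ_j (I−A)_1j·C_1j = (0.75)(0.5900) + (-0.40)(0.3700) + (-0.15)(0.2000) = 0.2645
adj(I−A) = Cᵀ =
  [ 0.5900   0.3850   0.2400]
  [ 0.3700   0.6225   0.2850]
  [ 0.2000   0.2650   0.4400]
(I − A)⁻¹ = adj(I−A) / det(I−A) ≈
  [   2.2306     1.4556     0.9074]
  [   1.3989     2.3535     1.0775]
  [   0.7561     1.0019     1.6635]
x = (I − A)⁻¹ d = adj(I−A)·d / det(I−A), with det(I−A) = 0.2645:
  x_P = (0.5900·180 + 0.3850·160 + 0.2400·370) / 0.2645 = 256.60 / 0.2645 ≈ 970.13
  x_T = (0.3700·180 + 0.6225·160 + 0.2850·370) / 0.2645 = 271.65 / 0.2645 ≈ 1027.03
  x_H = (0.2000·180 + 0.2650·160 + 0.4400·370) / 0.2645 = 241.20 / 0.2645 ≈ 911.91

x_H = 911.91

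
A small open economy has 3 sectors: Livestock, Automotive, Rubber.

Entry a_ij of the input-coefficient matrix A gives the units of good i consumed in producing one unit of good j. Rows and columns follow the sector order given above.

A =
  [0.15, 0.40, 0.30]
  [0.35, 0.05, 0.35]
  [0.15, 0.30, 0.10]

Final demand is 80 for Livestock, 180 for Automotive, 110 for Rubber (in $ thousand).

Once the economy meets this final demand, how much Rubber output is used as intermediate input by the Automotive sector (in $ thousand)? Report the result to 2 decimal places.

I − A =
  [   0.85    -0.40    -0.30]
  [  -0.35     0.95    -0.35]
  [  -0.15    -0.30     0.90]
Cofactors of I−A, C_ij = (−1)^(i+j)·(minor ij) (rows/columns in the sector order above):
  C_11 = (0.95)(0.90) − (-0.35)(-0.30) = 0.7500
  C_12 = −[(-0.35)(0.90) − (-0.35)(-0.15)] = 0.3675
  C_13 = (-0.35)(-0.30) − (0.95)(-0.15) = 0.2475
  C_21 = −[(-0.40)(0.90) − (-0.30)(-0.30)] = 0.4500
  C_22 = (0.85)(0.90) − (-0.30)(-0.15) = 0.7200
  C_23 = −[(0.85)(-0.30) − (-0.40)(-0.15)] = 0.3150
  C_31 = (-0.40)(-0.35) − (-0.30)(0.95) = 0.4250
  C_32 = −[(0.85)(-0.35) − (-0.30)(-0.35)] = 0.4025
  C_33 = (0.85)(0.95) − (-0.40)(-0.35) = 0.6675
det(I−A) = Σ_j (I−A)_1j·C_1j = (0.85)(0.7500) + (-0.40)(0.3675) + (-0.30)(0.2475) = 0.41625
adj(I−A) = Cᵀ =
  [ 0.7500   0.4500   0.4250]
  [ 0.3675   0.7200   0.4025]
  [ 0.2475   0.3150   0.6675]
(I − A)⁻¹ = adj(I−A) / det(I−A) ≈
  [   1.8018     1.0811     1.0210]
  [   0.8829     1.7297     0.9670]
  [   0.5946     0.7568     1.6036]
First solve x = (I − A)⁻¹ d = adj(I−A)·d / det(I−A); in particular x_A = (0.3675·80 + 0.7200·180 + 0.4025·110) / 0.41625 = 203.275 / 0.41625 ≈ 488.3483.
Intermediate flow from R to A: z_RA = a_RA · x_A = 0.30 × 203.275 / 0.41625 = 60.9825 / 0.41625 ≈ 146.50.

z_RA = 146.50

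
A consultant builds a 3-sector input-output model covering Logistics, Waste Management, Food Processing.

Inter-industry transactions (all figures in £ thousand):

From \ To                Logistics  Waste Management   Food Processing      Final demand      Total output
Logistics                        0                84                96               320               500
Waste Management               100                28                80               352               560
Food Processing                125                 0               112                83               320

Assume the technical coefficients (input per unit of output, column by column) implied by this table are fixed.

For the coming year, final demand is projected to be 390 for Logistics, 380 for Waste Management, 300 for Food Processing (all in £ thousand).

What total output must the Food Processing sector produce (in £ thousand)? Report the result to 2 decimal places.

Technical coefficients a_ij = z_ij / X_j:
  a_11 = 0/500 = 0.00, a_21 = 100/500 = 0.20, a_31 = 125/500 = 0.25
  a_12 = 84/560 = 0.15, a_22 = 28/560 = 0.05, a_32 = 0/560 = 0.00
  a_13 = 96/320 = 0.30, a_23 = 80/320 = 0.25, a_33 = 112/320 = 0.35
I − A =
  [   1.00    -0.15    -0.30]
  [  -0.20     0.95    -0.25]
  [  -0.25     0.00     0.65]
Cofactors of I−A, C_ij = (−1)^(i+j)·(minor ij) (rows/columns in the sector order above):
  C_11 = (0.95)(0.65) − (-0.25)(0.00) = 0.6175
  C_12 = −[(-0.20)(0.65) − (-0.25)(-0.25)] = 0.1925
  C_13 = (-0.20)(0.00) − (0.95)(-0.25) = 0.2375
  C_21 = −[(-0.15)(0.65) − (-0.30)(0.00)] = 0.0975
  C_22 = (1.00)(0.65) − (-0.30)(-0.25) = 0.5750
  C_23 = −[(1.00)(0.00) − (-0.15)(-0.25)] = 0.0375
  C_31 = (-0.15)(-0.25) − (-0.30)(0.95) = 0.3225
  C_32 = −[(1.00)(-0.25) − (-0.30)(-0.20)] = 0.3100
  C_33 = (1.00)(0.95) − (-0.15)(-0.20) = 0.9200
det(I−A) = Σ_j (I−A)_1j·C_1j = (1.00)(0.6175) + (-0.15)(0.1925) + (-0.30)(0.2375) = 0.517375
adj(I−A) = Cᵀ =
  [ 0.6175   0.0975   0.3225]
  [ 0.1925   0.5750   0.3100]
  [ 0.2375   0.0375   0.9200]
(I − A)⁻¹ = adj(I−A) / det(I−A) ≈
  [   1.1935     0.1885     0.6233]
  [   0.3721     1.1114     0.5992]
  [   0.4590     0.0725     1.7782]
x = (I − A)⁻¹ d = adj(I−A)·d / det(I−A), with det(I−A) = 0.517375:
  x_1 = (0.6175·390 + 0.0975·380 + 0.3225·300) / 0.517375 = 374.625 / 0.517375 ≈ 724.09
  x_2 = (0.1925·390 + 0.5750·380 + 0.3100·300) / 0.517375 = 386.575 / 0.517375 ≈ 747.19
  x_3 = (0.2375·390 + 0.0375·380 + 0.9200·300) / 0.517375 = 382.875 / 0.517375 ≈ 740.03

x_3 = 740.03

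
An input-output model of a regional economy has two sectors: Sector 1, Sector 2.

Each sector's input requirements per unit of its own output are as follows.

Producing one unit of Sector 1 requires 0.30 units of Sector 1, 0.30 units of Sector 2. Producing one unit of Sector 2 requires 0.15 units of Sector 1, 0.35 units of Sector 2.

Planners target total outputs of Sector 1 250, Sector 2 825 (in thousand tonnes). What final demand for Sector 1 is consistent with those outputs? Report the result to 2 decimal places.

I − A =
  [   0.70    -0.15]
  [  -0.30     0.65]
d = (I − A) x:
  d_1 = (+0.70)·250 + (-0.15)·825 = 51.25
  d_2 = (-0.30)·250 + (+0.65)·825 = 461.25

d_1 = 51.25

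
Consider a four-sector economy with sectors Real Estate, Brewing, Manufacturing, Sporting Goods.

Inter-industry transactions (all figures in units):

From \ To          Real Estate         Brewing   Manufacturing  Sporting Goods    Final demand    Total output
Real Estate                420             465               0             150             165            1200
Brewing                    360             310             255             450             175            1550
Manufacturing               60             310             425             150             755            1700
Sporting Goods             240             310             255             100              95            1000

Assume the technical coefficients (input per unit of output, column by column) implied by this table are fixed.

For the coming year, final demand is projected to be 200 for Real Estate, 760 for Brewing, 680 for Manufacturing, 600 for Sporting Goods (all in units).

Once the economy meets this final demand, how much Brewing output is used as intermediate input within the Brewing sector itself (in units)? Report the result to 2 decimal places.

z_BB = 782.57

Technical coefficients a_ij = z_ij / X_j:
  a_RR = 420/1200 = 0.35, a_BR = 360/1200 = 0.30, a_MR = 60/1200 = 0.05, a_SR = 240/1200 = 0.20
  a_RB = 465/1550 = 0.30, a_BB = 310/1550 = 0.20, a_MB = 310/1550 = 0.20, a_SB = 310/1550 = 0.20
  a_RM = 0/1700 = 0.00, a_BM = 255/1700 = 0.15, a_MM = 425/1700 = 0.25, a_SM = 255/1700 = 0.15
  a_RS = 150/1000 = 0.15, a_BS = 450/1000 = 0.45, a_MS = 150/1000 = 0.15, a_SS = 100/1000 = 0.10
I − A =
  [   0.65    -0.30     0.00    -0.15]
  [  -0.30     0.80    -0.15    -0.45]
  [  -0.05    -0.20     0.75    -0.15]
  [  -0.20    -0.20    -0.15     0.90]
Compute the cofactors C_ij = (−1)^(i+j)·(3×3 minor ij) of I−A; the adjugate is their transpose:
adj(I−A) = Cᵀ =
  [ 0.409500   0.222750   0.083250   0.193500]
  [ 0.277875   0.400500   0.133875   0.268875]
  [ 0.136500   0.154500   0.268500   0.144750]
  [ 0.175500   0.164250   0.093000   0.300750]
det(I−A) = Σ_j (I−A)_1j·C_1j = (0.65)(0.409500) + (-0.30)(0.277875) + (0.00)(0.136500) + (-0.15)(0.175500) = 0.1564875
(I − A)⁻¹ = adj(I−A) / det(I−A) ≈
  [   2.6168     1.4234     0.5320     1.2365]
  [   1.7757     2.5593     0.8555     1.7182]
  [   0.8723     0.9873     1.7158     0.9250]
  [   1.1215     1.0496     0.5943     1.9219]
First solve x = (I − A)⁻¹ d = adj(I−A)·d / det(I−A); in particular x_B = (0.277875·200 + 0.400500·760 + 0.133875·680 + 0.268875·600) / 0.1564875 = 612.315 / 0.1564875 ≈ 3912.8684.
Intermediate flow from B to B: z_BB = a_BB · x_B = 0.20 × 612.315 / 0.1564875 = 122.463 / 0.1564875 ≈ 782.57.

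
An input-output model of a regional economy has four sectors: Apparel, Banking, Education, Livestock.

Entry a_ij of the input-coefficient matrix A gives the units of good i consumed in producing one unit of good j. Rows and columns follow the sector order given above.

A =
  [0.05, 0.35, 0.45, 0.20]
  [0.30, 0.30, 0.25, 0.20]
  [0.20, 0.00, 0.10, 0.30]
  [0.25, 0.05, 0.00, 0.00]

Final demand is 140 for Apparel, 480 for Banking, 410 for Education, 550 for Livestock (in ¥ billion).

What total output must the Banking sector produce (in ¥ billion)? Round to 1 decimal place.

x_2 = 2186.6

I − A =
  [   0.95    -0.35    -0.45    -0.20]
  [  -0.30     0.70    -0.25    -0.20]
  [  -0.20     0.00     0.90    -0.30]
  [  -0.25    -0.05     0.00     1.00]
Compute the cofactors C_ij = (−1)^(i+j)·(3×3 minor ij) of I−A; the adjugate is their transpose:
adj(I−A) = Cᵀ =
  [ 0.61725   0.33075   0.40050   0.30975]
  [ 0.38375   0.68625   0.38250   0.32875]
  [ 0.19500   0.11250   0.49500   0.21000]
  [ 0.17350   0.11700   0.11925   0.42350]
det(I−A) = Σ_j (I−A)_1j·C_1j = (0.95)(0.61725) + (-0.35)(0.38375) + (-0.45)(0.19500) + (-0.20)(0.17350) = 0.329625
(I − A)⁻¹ = adj(I−A) / det(I−A) ≈
  [   1.8726     1.0034     1.2150     0.9397]
  [   1.1642     2.0819     1.1604     0.9973]
  [   0.5916     0.3413     1.5017     0.6371]
  [   0.5264     0.3549     0.3618     1.2848]
x = (I − A)⁻¹ d = adj(I−A)·d / det(I−A), with det(I−A) = 0.329625:
  x_1 = (0.61725·140 + 0.33075·480 + 0.40050·410 + 0.30975·550) / 0.329625 = 579.7425 / 0.329625 ≈ 1758.8
  x_2 = (0.38375·140 + 0.68625·480 + 0.38250·410 + 0.32875·550) / 0.329625 = 720.7625 / 0.329625 ≈ 2186.6
  x_3 = (0.19500·140 + 0.11250·480 + 0.49500·410 + 0.21000·550) / 0.329625 = 399.75 / 0.329625 ≈ 1212.7
  x_4 = (0.17350·140 + 0.11700·480 + 0.11925·410 + 0.42350·550) / 0.329625 = 362.2675 / 0.329625 ≈ 1099.0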